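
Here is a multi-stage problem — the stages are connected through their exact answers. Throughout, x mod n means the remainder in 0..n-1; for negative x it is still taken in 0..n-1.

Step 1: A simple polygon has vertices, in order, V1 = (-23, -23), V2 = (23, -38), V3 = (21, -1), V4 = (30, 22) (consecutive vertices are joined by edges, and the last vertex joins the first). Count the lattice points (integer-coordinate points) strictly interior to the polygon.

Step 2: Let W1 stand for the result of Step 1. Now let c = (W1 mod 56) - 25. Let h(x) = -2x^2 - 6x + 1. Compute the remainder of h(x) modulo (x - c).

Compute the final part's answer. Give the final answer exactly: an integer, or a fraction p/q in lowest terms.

Step 1: cross terms: (-23*-38 - 23*-23)=1403, (23*-1 - 21*-38)=775, (21*22 - 30*-1)=492, (30*-23 - -23*22)=-184; twice the area = |2486| = 2486; area = 1243; boundary points = 1 + 1 + 1 + 1 = 4; strictly interior points = area - boundary/2 + 1 = 1242; answer 1242
Step 2: W1 = 1242; c = -15; remainder = value at the root: -2*(-15)^2 - 6*(-15)^1 + 1 = (-450) + (90) + (1) = -359; answer -359

-359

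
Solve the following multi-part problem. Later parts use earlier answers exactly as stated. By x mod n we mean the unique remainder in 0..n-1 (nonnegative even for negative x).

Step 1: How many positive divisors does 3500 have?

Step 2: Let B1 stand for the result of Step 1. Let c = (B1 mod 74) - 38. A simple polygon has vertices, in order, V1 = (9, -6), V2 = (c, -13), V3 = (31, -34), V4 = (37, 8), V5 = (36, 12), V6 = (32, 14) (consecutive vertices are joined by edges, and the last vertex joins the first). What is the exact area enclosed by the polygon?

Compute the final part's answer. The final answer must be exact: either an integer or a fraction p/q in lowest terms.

1071

Step 1: 3500 = 2^2 * 5^3 * 7; number of divisors = (2+1) * (3+1) * (1+1) = 24; answer 24
Step 2: B1 = 24; c = -14; cross terms: (9*-13 - -14*-6)=-201, (-14*-34 - 31*-13)=879, (31*8 - 37*-34)=1506, (37*12 - 36*8)=156, (36*14 - 32*12)=120, (32*-6 - 9*14)=-318; twice the area = |2142| = 2142; area = 1071; answer 1071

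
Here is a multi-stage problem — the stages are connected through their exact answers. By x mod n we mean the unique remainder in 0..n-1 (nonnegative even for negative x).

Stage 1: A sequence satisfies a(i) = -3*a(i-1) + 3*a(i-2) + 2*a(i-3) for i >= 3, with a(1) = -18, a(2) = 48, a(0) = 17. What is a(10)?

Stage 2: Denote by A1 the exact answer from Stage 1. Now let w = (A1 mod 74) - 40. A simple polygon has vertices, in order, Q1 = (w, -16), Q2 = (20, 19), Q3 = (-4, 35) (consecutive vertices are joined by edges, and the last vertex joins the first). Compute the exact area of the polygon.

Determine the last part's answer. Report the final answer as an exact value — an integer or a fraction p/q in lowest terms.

452

Stage 1: a(3) = -3*(48) + 3*(-18) + 2*(17) = -164; iterating: a(3)=-164, a(4)=600, a(5)=-2196, a(6)=8060, a(7)=-29568, a(8)=108492, a(9)=-398060, a(10)=1460520; answer 1460520
Stage 2: A1 = 1460520; w = 16; cross terms: (16*19 - 20*-16)=624, (20*35 - -4*19)=776, (-4*-16 - 16*35)=-496; twice the area = |904| = 904; area = 452; answer 452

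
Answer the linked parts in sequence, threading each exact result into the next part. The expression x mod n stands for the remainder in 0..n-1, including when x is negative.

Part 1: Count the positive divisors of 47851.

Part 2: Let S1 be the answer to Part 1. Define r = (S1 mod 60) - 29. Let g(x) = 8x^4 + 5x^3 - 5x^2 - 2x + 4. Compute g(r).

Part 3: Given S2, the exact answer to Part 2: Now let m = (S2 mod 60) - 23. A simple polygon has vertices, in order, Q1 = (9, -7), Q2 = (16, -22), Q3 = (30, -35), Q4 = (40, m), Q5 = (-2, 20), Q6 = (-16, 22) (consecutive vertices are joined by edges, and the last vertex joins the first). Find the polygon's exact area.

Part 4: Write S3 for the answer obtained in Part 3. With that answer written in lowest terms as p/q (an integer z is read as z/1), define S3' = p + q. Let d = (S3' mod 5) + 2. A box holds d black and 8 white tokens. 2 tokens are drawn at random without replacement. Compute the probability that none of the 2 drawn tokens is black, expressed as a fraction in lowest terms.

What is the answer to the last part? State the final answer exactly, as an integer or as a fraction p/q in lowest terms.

Part 1: 47851 = 109 * 439; number of divisors = (1+1) * (1+1) = 4; answer 4
Part 2: S1 = 4; r = -25; 8*(-25)^4 + 5*(-25)^3 - 5*(-25)^2 - 2*(-25)^1 + 4 = (3125000) + (-78125) + (-3125) + (50) + (4) = 3043804; answer 3043804
Part 3: S2 = 3043804; m = -19; cross terms: (9*-22 - 16*-7)=-86, (16*-35 - 30*-22)=100, (30*-19 - 40*-35)=830, (40*20 - -2*-19)=762, (-2*22 - -16*20)=276, (-16*-7 - 9*22)=-86; twice the area = |1796| = 1796; area = 898; answer 898
Part 4: S3 = 898; threaded value p + q = 899; d = 6; total draws C(14,2) = 91; favorable C(8,2) = 28; P = 4/13; answer 4/13

4/13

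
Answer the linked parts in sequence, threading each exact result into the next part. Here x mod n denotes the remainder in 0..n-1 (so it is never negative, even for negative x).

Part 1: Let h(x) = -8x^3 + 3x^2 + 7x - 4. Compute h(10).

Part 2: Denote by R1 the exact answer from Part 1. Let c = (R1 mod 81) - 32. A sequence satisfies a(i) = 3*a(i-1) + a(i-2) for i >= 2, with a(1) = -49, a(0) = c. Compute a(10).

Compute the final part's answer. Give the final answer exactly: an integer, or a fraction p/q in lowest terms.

Part 1: -8*(10)^3 + 3*(10)^2 + 7*(10)^1 - 4 = (-8000) + (300) + (70) + (-4) = -7634; answer -7634
Part 2: R1 = -7634; c = 29; a(2) = 3*(-49) + 1*(29) = -118; iterating: a(2)=-118, a(3)=-403, a(4)=-1327, a(5)=-4384, a(6)=-14479, a(7)=-47821, a(8)=-157942, a(9)=-521647, a(10)=-1722883; answer -1722883

-1722883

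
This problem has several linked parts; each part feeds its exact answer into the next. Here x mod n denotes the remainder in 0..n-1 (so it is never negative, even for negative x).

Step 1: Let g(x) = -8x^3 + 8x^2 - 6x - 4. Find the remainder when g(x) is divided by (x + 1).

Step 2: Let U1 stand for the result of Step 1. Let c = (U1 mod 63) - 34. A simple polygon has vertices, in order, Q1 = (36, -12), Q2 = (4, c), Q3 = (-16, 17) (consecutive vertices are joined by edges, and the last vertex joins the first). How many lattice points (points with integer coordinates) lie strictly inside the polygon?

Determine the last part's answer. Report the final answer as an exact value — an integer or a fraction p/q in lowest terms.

Step 1: remainder = value at the root: -8*(-1)^3 + 8*(-1)^2 - 6*(-1)^1 - 4 = (8) + (8) + (6) + (-4) = 18; answer 18
Step 2: U1 = 18; c = -16; cross terms: (36*-16 - 4*-12)=-528, (4*17 - -16*-16)=-188, (-16*-12 - 36*17)=-420; twice the area = |-1136| = 1136; area = 568; boundary points = 4 + 1 + 1 = 6; strictly interior points = area - boundary/2 + 1 = 566; answer 566

566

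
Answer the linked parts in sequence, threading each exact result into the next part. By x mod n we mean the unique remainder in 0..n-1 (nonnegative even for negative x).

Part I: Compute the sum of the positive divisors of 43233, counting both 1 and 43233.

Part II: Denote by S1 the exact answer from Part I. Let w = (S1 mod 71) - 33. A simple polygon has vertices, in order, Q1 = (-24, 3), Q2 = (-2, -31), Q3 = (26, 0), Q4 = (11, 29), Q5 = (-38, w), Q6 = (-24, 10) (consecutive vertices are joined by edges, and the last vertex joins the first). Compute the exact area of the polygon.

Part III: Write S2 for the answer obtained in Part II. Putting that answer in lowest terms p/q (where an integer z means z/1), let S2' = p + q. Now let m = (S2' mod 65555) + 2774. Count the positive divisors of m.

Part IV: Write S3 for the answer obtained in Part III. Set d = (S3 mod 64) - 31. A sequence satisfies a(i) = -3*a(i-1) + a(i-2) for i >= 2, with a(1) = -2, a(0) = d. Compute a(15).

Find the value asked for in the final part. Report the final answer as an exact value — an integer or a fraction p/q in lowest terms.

Part I: 43233 = 3 * 14411; sigma = (1 + 3) * (1 + 14411) = 4 * 14412 = 57648; answer 57648
Part II: S1 = 57648; w = 34; cross terms: (-24*-31 - -2*3)=750, (-2*0 - 26*-31)=806, (26*29 - 11*0)=754, (11*34 - -38*29)=1476, (-38*10 - -24*34)=436, (-24*3 - -24*10)=168; twice the area = |4390| = 4390; area = 2195; answer 2195
Part III: S2 = 2195; threaded value p + q = 2196; m = 4970; 4970 = 2 * 5 * 7 * 71; number of divisors = (1+1) * (1+1) * (1+1) * (1+1) = 16; answer 16
Part IV: S3 = 16; d = -15; a(2) = -3*(-2) + 1*(-15) = -9; iterating: a(2)=-9, a(3)=25, a(4)=-84, a(5)=277, a(6)=-915, a(7)=3022, a(8)=-9981, a(9)=32965, a(10)=-108876, a(11)=359593, a(12)=-1187655, a(13)=3922558, a(14)=-12955329, a(15)=42788545; answer 42788545

42788545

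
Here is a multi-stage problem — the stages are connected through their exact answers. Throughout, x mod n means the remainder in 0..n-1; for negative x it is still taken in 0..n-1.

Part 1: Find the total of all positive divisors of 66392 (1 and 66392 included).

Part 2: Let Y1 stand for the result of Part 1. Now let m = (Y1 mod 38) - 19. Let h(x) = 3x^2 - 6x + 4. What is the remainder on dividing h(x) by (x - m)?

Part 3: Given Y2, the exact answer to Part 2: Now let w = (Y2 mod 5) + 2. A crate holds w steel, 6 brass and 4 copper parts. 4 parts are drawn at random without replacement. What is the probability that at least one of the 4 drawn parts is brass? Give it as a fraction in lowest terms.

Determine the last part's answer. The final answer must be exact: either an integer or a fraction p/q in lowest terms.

Part 1: 66392 = 2^3 * 43 * 193; sigma = (1 + 2 + 4 + 8) * (1 + 43) * (1 + 193) = 15 * 44 * 194 = 128040; answer 128040
Part 2: Y1 = 128040; m = -1; remainder = value at the root: 3*(-1)^2 - 6*(-1)^1 + 4 = (3) + (6) + (4) = 13; answer 13
Part 3: Y2 = 13; w = 5; total draws C(15,4) = 1365; complement C(9,4) = 126; favorable 1365 - 126 = 1239; P = 59/65; answer 59/65

59/65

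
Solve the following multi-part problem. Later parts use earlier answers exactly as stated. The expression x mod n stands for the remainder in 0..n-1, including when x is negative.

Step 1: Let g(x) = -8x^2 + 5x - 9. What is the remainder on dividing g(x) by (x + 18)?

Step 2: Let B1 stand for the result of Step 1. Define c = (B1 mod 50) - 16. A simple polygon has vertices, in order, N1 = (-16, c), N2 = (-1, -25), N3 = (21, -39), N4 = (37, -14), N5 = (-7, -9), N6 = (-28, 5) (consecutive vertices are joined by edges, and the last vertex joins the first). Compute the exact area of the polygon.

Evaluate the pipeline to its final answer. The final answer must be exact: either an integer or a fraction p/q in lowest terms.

832

Step 1: remainder = value at the root: -8*(-18)^2 + 5*(-18)^1 - 9 = (-2592) + (-90) + (-9) = -2691; answer -2691
Step 2: B1 = -2691; c = -7; cross terms: (-16*-25 - -1*-7)=393, (-1*-39 - 21*-25)=564, (21*-14 - 37*-39)=1149, (37*-9 - -7*-14)=-431, (-7*5 - -28*-9)=-287, (-28*-7 - -16*5)=276; twice the area = |1664| = 1664; area = 832; answer 832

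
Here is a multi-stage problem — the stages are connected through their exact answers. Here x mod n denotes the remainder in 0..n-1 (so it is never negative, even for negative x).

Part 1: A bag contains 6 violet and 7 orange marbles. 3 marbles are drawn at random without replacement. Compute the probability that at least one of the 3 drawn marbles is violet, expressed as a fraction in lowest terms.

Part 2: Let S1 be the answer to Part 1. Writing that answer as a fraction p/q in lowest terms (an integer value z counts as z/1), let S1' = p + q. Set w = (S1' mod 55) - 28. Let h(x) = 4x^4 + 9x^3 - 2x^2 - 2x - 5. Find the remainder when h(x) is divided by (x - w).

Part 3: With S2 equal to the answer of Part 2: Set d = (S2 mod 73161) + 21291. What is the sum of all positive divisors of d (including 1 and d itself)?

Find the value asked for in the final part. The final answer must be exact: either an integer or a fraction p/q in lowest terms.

Part 1: total draws C(13,3) = 286; complement C(7,3) = 35; favorable 286 - 35 = 251; P = 251/286; answer 251/286
Part 2: S1 = 251/286; threaded value p + q = 537; w = 14; remainder = value at the root: 4*(14)^4 + 9*(14)^3 - 2*(14)^2 - 2*(14)^1 - 5 = (153664) + (24696) + (-392) + (-28) + (-5) = 177935; answer 177935
Part 3: S2 = 177935; d = 52904; 52904 = 2^3 * 17 * 389; sigma = (1 + 2 + 4 + 8) * (1 + 17) * (1 + 389) = 15 * 18 * 390 = 105300; answer 105300

105300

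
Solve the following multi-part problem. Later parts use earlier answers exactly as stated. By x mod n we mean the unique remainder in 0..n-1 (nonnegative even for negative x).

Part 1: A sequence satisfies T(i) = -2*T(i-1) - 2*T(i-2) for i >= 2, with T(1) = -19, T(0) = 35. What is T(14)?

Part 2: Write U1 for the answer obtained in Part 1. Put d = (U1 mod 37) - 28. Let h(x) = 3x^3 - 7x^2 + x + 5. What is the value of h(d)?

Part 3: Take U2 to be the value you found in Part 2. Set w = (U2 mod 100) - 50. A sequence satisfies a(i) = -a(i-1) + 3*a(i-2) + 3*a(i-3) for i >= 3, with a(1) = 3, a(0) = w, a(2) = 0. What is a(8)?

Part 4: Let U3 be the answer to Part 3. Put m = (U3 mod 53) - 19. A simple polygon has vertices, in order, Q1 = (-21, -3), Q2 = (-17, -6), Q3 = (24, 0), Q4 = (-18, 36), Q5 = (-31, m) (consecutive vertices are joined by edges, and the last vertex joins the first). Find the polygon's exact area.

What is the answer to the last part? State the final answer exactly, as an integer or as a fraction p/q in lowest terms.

2325/2

Part 1: T(2) = -2*(-19) - 2*(35) = -32; iterating: T(2)=-32, T(3)=102, T(4)=-140, T(5)=76, T(6)=128, T(7)=-408, T(8)=560, T(9)=-304, T(10)=-512, T(11)=1632, T(12)=-2240, T(13)=1216, T(14)=2048; answer 2048
Part 2: U1 = 2048; d = -15; 3*(-15)^3 - 7*(-15)^2 + 1*(-15)^1 + 5 = (-10125) + (-1575) + (-15) + (5) = -11710; answer -11710
Part 3: U2 = -11710; w = 40; a(3) = -1*(0) + 3*(3) + 3*(40) = 129; iterating: a(3)=129, a(4)=-120, a(5)=507, a(6)=-480, a(7)=1641, a(8)=-1560; answer -1560
Part 4: U3 = -1560; m = 11; cross terms: (-21*-6 - -17*-3)=75, (-17*0 - 24*-6)=144, (24*36 - -18*0)=864, (-18*11 - -31*36)=918, (-31*-3 - -21*11)=324; twice the area = |2325| = 2325; area = 2325/2; answer 2325/2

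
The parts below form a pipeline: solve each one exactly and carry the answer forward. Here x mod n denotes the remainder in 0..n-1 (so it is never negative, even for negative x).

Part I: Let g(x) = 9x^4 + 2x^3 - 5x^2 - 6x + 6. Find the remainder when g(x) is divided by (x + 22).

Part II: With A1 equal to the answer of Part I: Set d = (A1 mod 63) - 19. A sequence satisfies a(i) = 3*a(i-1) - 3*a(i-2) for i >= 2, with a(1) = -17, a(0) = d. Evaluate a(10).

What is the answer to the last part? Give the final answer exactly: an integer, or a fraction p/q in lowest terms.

22113

Part I: remainder = value at the root: 9*(-22)^4 + 2*(-22)^3 - 5*(-22)^2 - 6*(-22)^1 + 6 = (2108304) + (-21296) + (-2420) + (132) + (6) = 2084726; answer 2084726
Part II: A1 = 2084726; d = 37; a(2) = 3*(-17) - 3*(37) = -162; iterating: a(2)=-162, a(3)=-435, a(4)=-819, a(5)=-1152, a(6)=-999, a(7)=459, a(8)=4374, a(9)=11745, a(10)=22113; answer 22113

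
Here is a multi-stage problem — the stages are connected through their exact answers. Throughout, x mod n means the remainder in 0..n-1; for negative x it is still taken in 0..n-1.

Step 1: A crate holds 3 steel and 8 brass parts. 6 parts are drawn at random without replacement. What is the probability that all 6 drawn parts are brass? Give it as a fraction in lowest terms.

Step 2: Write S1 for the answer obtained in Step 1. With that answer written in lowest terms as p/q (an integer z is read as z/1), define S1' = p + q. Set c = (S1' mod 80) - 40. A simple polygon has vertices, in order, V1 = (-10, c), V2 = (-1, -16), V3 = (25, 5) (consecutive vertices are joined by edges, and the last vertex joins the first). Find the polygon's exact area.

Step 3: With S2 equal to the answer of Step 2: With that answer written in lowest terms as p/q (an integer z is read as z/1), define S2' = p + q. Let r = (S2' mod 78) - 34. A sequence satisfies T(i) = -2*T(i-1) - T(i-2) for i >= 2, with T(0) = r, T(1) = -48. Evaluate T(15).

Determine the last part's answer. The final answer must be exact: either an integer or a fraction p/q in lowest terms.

Step 1: total draws C(11,6) = 462; favorable C(8,6) = 28; P = 2/33; answer 2/33
Step 2: S1 = 2/33; threaded value p + q = 35; c = -5; cross terms: (-10*-16 - -1*-5)=155, (-1*5 - 25*-16)=395, (25*-5 - -10*5)=-75; twice the area = |475| = 475; area = 475/2; answer 475/2
Step 3: S2 = 475/2; threaded value p + q = 477; r = -25; T(2) = -2*(-48) - 1*(-25) = 121; iterating: T(2)=121, T(3)=-194, T(4)=267, T(5)=-340, T(6)=413, T(7)=-486, T(8)=559, T(9)=-632, T(10)=705, T(11)=-778, T(12)=851, T(13)=-924, T(14)=997, T(15)=-1070; answer -1070

-1070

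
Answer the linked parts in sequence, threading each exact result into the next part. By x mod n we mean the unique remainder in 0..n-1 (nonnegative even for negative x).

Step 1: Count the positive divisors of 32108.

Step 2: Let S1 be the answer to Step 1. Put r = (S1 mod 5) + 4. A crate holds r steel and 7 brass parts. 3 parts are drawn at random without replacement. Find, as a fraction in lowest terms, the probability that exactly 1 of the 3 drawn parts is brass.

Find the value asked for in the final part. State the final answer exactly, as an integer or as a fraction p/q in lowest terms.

105/286

Step 1: 32108 = 2^2 * 23 * 349; number of divisors = (2+1) * (1+1) * (1+1) = 12; answer 12
Step 2: S1 = 12; r = 6; total draws C(13,3) = 286; favorable C(7,1)*C(6,2) = 105; P = 105/286; answer 105/286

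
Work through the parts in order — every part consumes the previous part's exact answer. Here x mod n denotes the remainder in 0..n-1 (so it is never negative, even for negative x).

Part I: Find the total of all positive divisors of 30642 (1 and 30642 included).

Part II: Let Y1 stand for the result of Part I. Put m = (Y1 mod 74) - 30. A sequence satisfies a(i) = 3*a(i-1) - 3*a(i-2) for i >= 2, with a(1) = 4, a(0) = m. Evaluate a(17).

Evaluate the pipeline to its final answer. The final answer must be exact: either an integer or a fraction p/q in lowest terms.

Part I: 30642 = 2 * 3 * 5107; sigma = (1 + 2) * (1 + 3) * (1 + 5107) = 3 * 4 * 5108 = 61296; answer 61296
Part II: Y1 = 61296; m = -6; a(2) = 3*(4) - 3*(-6) = 30; iterating: a(2)=30, a(3)=78, a(4)=144, a(5)=198, a(6)=162, a(7)=-108, a(8)=-810, a(9)=-2106, a(10)=-3888, a(11)=-5346, a(12)=-4374, a(13)=2916, a(14)=21870, a(15)=56862, a(16)=104976, a(17)=144342; answer 144342

144342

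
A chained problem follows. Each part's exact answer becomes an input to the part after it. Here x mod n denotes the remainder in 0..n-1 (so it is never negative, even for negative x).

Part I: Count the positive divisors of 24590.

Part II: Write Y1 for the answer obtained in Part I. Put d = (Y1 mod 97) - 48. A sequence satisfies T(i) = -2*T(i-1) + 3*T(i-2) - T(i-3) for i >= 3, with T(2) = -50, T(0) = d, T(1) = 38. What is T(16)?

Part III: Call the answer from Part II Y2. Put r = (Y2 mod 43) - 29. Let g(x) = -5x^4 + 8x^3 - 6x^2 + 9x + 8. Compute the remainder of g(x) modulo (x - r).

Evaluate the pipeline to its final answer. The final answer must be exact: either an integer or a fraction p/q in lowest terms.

-4906

Part I: 24590 = 2 * 5 * 2459; number of divisors = (1+1) * (1+1) * (1+1) = 8; answer 8
Part II: Y1 = 8; d = -40; T(3) = -2*(-50) + 3*(38) - 1*(-40) = 254; iterating: T(3)=254, T(4)=-696, T(5)=2204, T(6)=-6750, T(7)=20808, T(8)=-64070, T(9)=197314, T(10)=-607646, T(11)=1871304, T(12)=-5762860, T(13)=17747278, T(14)=-54654440, T(15)=168313574, T(16)=-518337746; answer -518337746
Part III: Y2 = -518337746; r = 6; remainder = value at the root: -5*(6)^4 + 8*(6)^3 - 6*(6)^2 + 9*(6)^1 + 8 = (-6480) + (1728) + (-216) + (54) + (8) = -4906; answer -4906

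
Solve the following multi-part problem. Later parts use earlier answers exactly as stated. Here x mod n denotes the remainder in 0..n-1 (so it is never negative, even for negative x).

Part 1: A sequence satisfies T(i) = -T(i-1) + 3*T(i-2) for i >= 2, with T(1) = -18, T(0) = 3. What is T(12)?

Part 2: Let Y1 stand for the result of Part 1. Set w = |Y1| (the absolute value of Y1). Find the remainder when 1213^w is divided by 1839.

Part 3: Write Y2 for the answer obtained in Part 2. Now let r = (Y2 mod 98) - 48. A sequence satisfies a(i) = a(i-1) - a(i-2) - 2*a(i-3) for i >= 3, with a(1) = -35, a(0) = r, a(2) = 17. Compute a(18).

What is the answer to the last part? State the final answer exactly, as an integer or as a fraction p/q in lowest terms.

Part 1: T(2) = -1*(-18) + 3*(3) = 27; iterating: T(2)=27, T(3)=-81, T(4)=162, T(5)=-405, T(6)=891, T(7)=-2106, T(8)=4779, T(9)=-11097, T(10)=25434, T(11)=-58725, T(12)=135027; answer 135027
Part 2: Y1 = 135027; w = 135027; squarings mod 1839: 1213^1=1213, 1213^2=169, 1213^4=976, 1213^8=1813, 1213^16=676, 1213^32=904, 1213^64=700, 1213^128=826, 1213^256=7, 1213^512=49, 1213^1024=562, 1213^2048=1375, 1213^4096=133, 1213^8192=1138, 1213^16384=388, 1213^32768=1585, 1213^65536=151, 1213^131072=733; 1213^135027 = 1213^1 * 1213^2 * 1213^16 * 1213^32 * 1213^64 * 1213^256 * 1213^512 * 1213^1024 * 1213^2048 * 1213^131072 = 145 (mod 1839); answer 145
Part 3: Y2 = 145; r = -1; a(3) = 1*(17) - 1*(-35) - 2*(-1) = 54; iterating: a(3)=54, a(4)=107, a(5)=19, a(6)=-196, a(7)=-429, a(8)=-271, a(9)=550, a(10)=1679, a(11)=1671, a(12)=-1108, a(13)=-6137, a(14)=-8371, a(15)=-18, a(16)=20627, a(17)=37387, a(18)=16796; answer 16796

16796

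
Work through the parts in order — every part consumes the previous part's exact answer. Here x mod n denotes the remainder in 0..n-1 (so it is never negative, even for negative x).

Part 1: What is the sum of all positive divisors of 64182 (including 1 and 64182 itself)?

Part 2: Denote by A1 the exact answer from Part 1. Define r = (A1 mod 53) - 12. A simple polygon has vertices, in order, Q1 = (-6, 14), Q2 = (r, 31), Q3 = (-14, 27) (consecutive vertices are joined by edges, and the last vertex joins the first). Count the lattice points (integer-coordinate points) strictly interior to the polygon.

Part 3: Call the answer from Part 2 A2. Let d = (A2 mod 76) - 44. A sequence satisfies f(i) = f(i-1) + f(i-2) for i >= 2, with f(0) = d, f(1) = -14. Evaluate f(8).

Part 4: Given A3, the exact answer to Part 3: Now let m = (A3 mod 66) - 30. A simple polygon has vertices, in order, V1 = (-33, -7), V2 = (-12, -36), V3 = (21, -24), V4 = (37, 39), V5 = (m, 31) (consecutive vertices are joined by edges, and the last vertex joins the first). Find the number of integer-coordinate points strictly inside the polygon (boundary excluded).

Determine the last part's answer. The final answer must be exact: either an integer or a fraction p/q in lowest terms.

Part 1: 64182 = 2 * 3 * 19 * 563; sigma = (1 + 2) * (1 + 3) * (1 + 19) * (1 + 563) = 3 * 4 * 20 * 564 = 135360; answer 135360
Part 2: A1 = 135360; r = 39; cross terms: (-6*31 - 39*14)=-732, (39*27 - -14*31)=1487, (-14*14 - -6*27)=-34; twice the area = |721| = 721; area = 721/2; boundary points = 1 + 1 + 1 = 3; strictly interior points = area - boundary/2 + 1 = 360; answer 360
Part 3: A2 = 360; d = 12; f(2) = 1*(-14) + 1*(12) = -2; iterating: f(2)=-2, f(3)=-16, f(4)=-18, f(5)=-34, f(6)=-52, f(7)=-86, f(8)=-138; answer -138
Part 4: A3 = -138; m = 30; cross terms: (-33*-36 - -12*-7)=1104, (-12*-24 - 21*-36)=1044, (21*39 - 37*-24)=1707, (37*31 - 30*39)=-23, (30*-7 - -33*31)=813; twice the area = |4645| = 4645; area = 4645/2; boundary points = 1 + 3 + 1 + 1 + 1 = 7; strictly interior points = area - boundary/2 + 1 = 2320; answer 2320

2320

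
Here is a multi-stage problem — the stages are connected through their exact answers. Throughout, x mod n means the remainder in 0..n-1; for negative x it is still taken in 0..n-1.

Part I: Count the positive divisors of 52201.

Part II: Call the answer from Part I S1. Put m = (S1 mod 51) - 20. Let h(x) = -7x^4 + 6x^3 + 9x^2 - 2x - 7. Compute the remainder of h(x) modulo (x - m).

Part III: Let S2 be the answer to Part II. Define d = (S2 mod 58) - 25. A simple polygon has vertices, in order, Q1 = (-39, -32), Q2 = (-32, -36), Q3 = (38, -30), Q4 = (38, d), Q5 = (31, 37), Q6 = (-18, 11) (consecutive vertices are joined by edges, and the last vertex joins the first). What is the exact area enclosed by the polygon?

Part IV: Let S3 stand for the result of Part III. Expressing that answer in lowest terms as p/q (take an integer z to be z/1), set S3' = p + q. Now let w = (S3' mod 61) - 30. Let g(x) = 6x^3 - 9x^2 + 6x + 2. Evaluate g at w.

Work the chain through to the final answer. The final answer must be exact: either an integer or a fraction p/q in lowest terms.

Part I: 52201 is prime, so its only divisors are 1 and 52201; count = 2; answer 2
Part II: S1 = 2; m = -18; remainder = value at the root: -7*(-18)^4 + 6*(-18)^3 + 9*(-18)^2 - 2*(-18)^1 - 7 = (-734832) + (-34992) + (2916) + (36) + (-7) = -766879; answer -766879
Part III: S2 = -766879; d = 30; cross terms: (-39*-36 - -32*-32)=380, (-32*-30 - 38*-36)=2328, (38*30 - 38*-30)=2280, (38*37 - 31*30)=476, (31*11 - -18*37)=1007, (-18*-32 - -39*11)=1005; twice the area = |7476| = 7476; area = 3738; answer 3738
Part IV: S3 = 3738; threaded value p + q = 3739; w = -12; 6*(-12)^3 - 9*(-12)^2 + 6*(-12)^1 + 2 = (-10368) + (-1296) + (-72) + (2) = -11734; answer -11734

-11734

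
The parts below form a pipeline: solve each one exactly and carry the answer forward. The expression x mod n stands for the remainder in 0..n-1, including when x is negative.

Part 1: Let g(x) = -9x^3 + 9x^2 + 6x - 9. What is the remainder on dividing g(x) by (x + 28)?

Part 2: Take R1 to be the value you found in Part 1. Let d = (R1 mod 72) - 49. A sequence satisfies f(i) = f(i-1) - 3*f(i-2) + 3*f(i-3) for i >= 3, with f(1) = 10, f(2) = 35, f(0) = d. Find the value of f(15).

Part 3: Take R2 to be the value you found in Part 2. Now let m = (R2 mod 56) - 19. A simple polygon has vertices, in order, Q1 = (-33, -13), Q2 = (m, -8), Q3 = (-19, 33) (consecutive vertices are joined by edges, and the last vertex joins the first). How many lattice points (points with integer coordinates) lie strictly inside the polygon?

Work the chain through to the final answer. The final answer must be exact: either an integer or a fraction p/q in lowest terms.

677

Part 1: remainder = value at the root: -9*(-28)^3 + 9*(-28)^2 + 6*(-28)^1 - 9 = (197568) + (7056) + (-168) + (-9) = 204447; answer 204447
Part 2: R1 = 204447; d = -10; f(3) = 1*(35) - 3*(10) + 3*(-10) = -25; iterating: f(3)=-25, f(4)=-100, f(5)=80, f(6)=305, f(7)=-235, f(8)=-910, f(9)=710, f(10)=2735, f(11)=-2125, f(12)=-8200, f(13)=6380, f(14)=24605, f(15)=-19135; answer -19135
Part 3: R2 = -19135; m = -2; cross terms: (-33*-8 - -2*-13)=238, (-2*33 - -19*-8)=-218, (-19*-13 - -33*33)=1336; twice the area = |1356| = 1356; area = 678; boundary points = 1 + 1 + 2 = 4; strictly interior points = area - boundary/2 + 1 = 677; answer 677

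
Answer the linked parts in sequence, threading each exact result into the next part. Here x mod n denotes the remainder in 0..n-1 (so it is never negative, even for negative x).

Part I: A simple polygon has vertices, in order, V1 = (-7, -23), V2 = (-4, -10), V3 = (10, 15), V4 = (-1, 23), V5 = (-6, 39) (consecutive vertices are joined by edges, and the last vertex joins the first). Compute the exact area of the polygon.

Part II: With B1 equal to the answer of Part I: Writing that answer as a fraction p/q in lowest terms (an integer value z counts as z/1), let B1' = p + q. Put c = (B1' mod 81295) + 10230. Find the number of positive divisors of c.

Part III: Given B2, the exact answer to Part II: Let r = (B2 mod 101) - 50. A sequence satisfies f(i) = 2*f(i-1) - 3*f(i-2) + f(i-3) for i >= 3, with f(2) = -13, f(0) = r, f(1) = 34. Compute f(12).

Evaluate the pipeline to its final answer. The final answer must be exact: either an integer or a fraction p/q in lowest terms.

6453

Part I: cross terms: (-7*-10 - -4*-23)=-22, (-4*15 - 10*-10)=40, (10*23 - -1*15)=245, (-1*39 - -6*23)=99, (-6*-23 - -7*39)=411; twice the area = |773| = 773; area = 773/2; answer 773/2
Part II: B1 = 773/2; threaded value p + q = 775; c = 11005; 11005 = 5 * 31 * 71; number of divisors = (1+1) * (1+1) * (1+1) = 8; answer 8
Part III: B2 = 8; r = -42; f(3) = 2*(-13) - 3*(34) + 1*(-42) = -170; iterating: f(3)=-170, f(4)=-267, f(5)=-37, f(6)=557, f(7)=958, f(8)=208, f(9)=-1901, f(10)=-3468, f(11)=-1025, f(12)=6453; answer 6453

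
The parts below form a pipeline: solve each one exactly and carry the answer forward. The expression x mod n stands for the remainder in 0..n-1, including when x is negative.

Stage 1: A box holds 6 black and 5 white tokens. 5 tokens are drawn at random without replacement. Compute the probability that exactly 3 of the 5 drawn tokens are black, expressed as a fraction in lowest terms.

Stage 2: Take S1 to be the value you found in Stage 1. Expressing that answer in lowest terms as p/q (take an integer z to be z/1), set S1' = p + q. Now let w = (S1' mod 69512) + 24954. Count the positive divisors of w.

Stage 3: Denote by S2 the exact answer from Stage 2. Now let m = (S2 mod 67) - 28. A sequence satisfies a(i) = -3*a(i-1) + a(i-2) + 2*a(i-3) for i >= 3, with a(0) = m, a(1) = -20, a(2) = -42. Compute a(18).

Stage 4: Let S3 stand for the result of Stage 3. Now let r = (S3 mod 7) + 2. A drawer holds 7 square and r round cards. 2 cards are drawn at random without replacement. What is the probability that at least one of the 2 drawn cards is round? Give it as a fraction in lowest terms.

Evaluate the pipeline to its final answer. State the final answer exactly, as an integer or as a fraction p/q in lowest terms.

19/26

Stage 1: total draws C(11,5) = 462; favorable C(6,3)*C(5,2) = 200; P = 100/231; answer 100/231
Stage 2: S1 = 100/231; threaded value p + q = 331; w = 25285; 25285 = 5 * 13 * 389; number of divisors = (1+1) * (1+1) * (1+1) = 8; answer 8
Stage 3: S2 = 8; m = -20; a(3) = -3*(-42) + 1*(-20) + 2*(-20) = 66; iterating: a(3)=66, a(4)=-280, a(5)=822, a(6)=-2614, a(7)=8104, a(8)=-25282, a(9)=78722, a(10)=-245240, a(11)=763878, a(12)=-2379430, a(13)=7411688, a(14)=-23086738, a(15)=71913042, a(16)=-224002488, a(17)=697747030, a(18)=-2173417494; answer -2173417494
Stage 4: S3 = -2173417494; r = 6; total draws C(13,2) = 78; complement C(7,2) = 21; favorable 78 - 21 = 57; P = 19/26; answer 19/26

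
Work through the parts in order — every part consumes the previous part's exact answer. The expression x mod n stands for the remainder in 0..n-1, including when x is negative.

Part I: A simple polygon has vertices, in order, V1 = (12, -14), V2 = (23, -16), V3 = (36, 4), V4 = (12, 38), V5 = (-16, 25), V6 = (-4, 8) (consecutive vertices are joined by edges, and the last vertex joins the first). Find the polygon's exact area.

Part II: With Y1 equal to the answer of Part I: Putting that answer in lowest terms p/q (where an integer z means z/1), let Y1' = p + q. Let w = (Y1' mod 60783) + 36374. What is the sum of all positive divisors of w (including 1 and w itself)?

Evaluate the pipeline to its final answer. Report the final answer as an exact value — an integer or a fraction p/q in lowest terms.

84240

Part I: cross terms: (12*-16 - 23*-14)=130, (23*4 - 36*-16)=668, (36*38 - 12*4)=1320, (12*25 - -16*38)=908, (-16*8 - -4*25)=-28, (-4*-14 - 12*8)=-40; twice the area = |2958| = 2958; area = 1479; answer 1479
Part II: Y1 = 1479; threaded value p + q = 1480; w = 37854; 37854 = 2 * 3^3 * 701; sigma = (1 + 2) * (1 + 3 + 9 + 27) * (1 + 701) = 3 * 40 * 702 = 84240; answer 84240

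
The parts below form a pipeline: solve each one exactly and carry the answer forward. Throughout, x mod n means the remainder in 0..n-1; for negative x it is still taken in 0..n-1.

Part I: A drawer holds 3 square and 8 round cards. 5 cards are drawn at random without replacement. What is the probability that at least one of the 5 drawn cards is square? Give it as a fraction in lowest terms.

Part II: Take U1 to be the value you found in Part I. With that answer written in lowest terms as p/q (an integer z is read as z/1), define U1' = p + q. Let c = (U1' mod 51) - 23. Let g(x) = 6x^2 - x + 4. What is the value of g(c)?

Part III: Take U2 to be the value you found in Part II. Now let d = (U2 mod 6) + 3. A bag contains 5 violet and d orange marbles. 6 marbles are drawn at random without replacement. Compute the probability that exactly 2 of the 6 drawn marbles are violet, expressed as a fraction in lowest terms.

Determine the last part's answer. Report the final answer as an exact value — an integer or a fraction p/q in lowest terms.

Part I: total draws C(11,5) = 462; complement C(8,5) = 56; favorable 462 - 56 = 406; P = 29/33; answer 29/33
Part II: U1 = 29/33; threaded value p + q = 62; c = -12; 6*(-12)^2 - 1*(-12)^1 + 4 = (864) + (12) + (4) = 880; answer 880
Part III: U2 = 880; d = 7; total draws C(12,6) = 924; favorable C(5,2)*C(7,4) = 350; P = 25/66; answer 25/66

25/66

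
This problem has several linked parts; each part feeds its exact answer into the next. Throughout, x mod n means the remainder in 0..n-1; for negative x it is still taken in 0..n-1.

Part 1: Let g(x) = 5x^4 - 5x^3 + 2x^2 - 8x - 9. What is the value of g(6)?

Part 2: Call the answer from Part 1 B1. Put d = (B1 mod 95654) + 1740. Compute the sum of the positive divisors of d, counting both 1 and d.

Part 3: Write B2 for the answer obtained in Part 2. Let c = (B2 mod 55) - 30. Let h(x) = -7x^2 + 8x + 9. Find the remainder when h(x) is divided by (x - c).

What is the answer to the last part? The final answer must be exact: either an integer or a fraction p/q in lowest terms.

Part 1: 5*(6)^4 - 5*(6)^3 + 2*(6)^2 - 8*(6)^1 - 9 = (6480) + (-1080) + (72) + (-48) + (-9) = 5415; answer 5415
Part 2: B1 = 5415; d = 7155; 7155 = 3^3 * 5 * 53; sigma = (1 + 3 + 9 + 27) * (1 + 5) * (1 + 53) = 40 * 6 * 54 = 12960; answer 12960
Part 3: B2 = 12960; c = 5; remainder = value at the root: -7*(5)^2 + 8*(5)^1 + 9 = (-175) + (40) + (9) = -126; answer -126

-126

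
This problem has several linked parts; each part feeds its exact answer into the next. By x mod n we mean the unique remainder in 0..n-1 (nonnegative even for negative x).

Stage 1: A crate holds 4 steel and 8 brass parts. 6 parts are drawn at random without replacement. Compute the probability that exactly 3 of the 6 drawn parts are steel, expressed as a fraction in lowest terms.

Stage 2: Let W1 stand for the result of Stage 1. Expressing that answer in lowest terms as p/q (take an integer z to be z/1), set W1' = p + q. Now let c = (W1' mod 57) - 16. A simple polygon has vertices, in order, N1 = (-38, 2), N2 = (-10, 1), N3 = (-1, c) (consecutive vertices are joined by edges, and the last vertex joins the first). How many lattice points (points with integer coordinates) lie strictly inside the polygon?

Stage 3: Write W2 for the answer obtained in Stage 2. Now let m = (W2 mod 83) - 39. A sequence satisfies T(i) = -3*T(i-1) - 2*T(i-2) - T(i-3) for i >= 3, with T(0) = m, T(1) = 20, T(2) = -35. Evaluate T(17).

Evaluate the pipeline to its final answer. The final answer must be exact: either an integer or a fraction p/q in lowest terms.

13985845

Stage 1: total draws C(12,6) = 924; favorable C(4,3)*C(8,3) = 224; P = 8/33; answer 8/33
Stage 2: W1 = 8/33; threaded value p + q = 41; c = 25; cross terms: (-38*1 - -10*2)=-18, (-10*25 - -1*1)=-249, (-1*2 - -38*25)=948; twice the area = |681| = 681; area = 681/2; boundary points = 1 + 3 + 1 = 5; strictly interior points = area - boundary/2 + 1 = 339; answer 339
Stage 3: W2 = 339; m = -32; T(3) = -3*(-35) - 2*(20) - 1*(-32) = 97; iterating: T(3)=97, T(4)=-241, T(5)=564, T(6)=-1307, T(7)=3034, T(8)=-7052, T(9)=16395, T(10)=-38115, T(11)=88607, T(12)=-205986, T(13)=478859, T(14)=-1113212, T(15)=2587904, T(16)=-6016147, T(17)=13985845; answer 13985845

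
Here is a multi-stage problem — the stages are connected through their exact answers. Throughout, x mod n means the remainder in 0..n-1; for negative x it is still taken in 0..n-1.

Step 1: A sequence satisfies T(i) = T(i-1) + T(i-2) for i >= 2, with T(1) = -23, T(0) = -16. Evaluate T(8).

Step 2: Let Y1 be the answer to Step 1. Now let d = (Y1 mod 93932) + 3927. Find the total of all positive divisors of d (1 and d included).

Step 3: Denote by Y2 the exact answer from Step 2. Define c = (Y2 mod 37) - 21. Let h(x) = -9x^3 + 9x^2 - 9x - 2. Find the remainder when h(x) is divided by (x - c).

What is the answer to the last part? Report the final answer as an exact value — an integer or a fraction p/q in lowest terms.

75778

Step 1: T(2) = 1*(-23) + 1*(-16) = -39; iterating: T(2)=-39, T(3)=-62, T(4)=-101, T(5)=-163, T(6)=-264, T(7)=-427, T(8)=-691; answer -691
Step 2: Y1 = -691; d = 97168; 97168 = 2^4 * 6073; sigma = (1 + 2 + 4 + 8 + 16) * (1 + 6073) = 31 * 6074 = 188294; answer 188294
Step 3: Y2 = 188294; c = -20; remainder = value at the root: -9*(-20)^3 + 9*(-20)^2 - 9*(-20)^1 - 2 = (72000) + (3600) + (180) + (-2) = 75778; answer 75778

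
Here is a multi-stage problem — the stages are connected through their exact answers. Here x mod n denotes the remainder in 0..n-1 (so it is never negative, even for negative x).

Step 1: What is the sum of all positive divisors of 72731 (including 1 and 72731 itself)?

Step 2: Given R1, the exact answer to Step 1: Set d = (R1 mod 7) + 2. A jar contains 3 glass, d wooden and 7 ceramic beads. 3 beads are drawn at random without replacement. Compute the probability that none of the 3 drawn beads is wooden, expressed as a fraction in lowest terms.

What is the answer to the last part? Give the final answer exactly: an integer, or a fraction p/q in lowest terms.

24/91

Step 1: 72731 = 257 * 283; sigma = (1 + 257) * (1 + 283) = 258 * 284 = 73272; answer 73272
Step 2: R1 = 73272; d = 5; total draws C(15,3) = 455; favorable C(10,3) = 120; P = 24/91; answer 24/91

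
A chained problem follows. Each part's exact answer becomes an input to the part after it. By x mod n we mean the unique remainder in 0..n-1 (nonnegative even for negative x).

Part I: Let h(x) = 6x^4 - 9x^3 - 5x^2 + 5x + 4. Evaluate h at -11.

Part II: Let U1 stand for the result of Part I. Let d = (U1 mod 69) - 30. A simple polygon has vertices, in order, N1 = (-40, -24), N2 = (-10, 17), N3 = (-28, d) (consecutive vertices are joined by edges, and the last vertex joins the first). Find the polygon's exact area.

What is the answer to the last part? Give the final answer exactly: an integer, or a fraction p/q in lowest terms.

Part I: 6*(-11)^4 - 9*(-11)^3 - 5*(-11)^2 + 5*(-11)^1 + 4 = (87846) + (11979) + (-605) + (-55) + (4) = 99169; answer 99169
Part II: U1 = 99169; d = -14; cross terms: (-40*17 - -10*-24)=-920, (-10*-14 - -28*17)=616, (-28*-24 - -40*-14)=112; twice the area = |-192| = 192; area = 96; answer 96

96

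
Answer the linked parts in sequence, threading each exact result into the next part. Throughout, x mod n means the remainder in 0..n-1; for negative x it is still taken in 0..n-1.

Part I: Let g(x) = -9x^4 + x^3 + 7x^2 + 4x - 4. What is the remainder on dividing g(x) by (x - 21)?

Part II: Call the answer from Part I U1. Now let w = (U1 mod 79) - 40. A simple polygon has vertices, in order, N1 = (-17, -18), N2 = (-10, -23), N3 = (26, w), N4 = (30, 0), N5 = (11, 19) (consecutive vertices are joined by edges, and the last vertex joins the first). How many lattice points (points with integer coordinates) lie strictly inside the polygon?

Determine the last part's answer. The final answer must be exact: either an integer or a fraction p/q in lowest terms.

Part I: remainder = value at the root: -9*(21)^4 + 1*(21)^3 + 7*(21)^2 + 4*(21)^1 - 4 = (-1750329) + (9261) + (3087) + (84) + (-4) = -1737901; answer -1737901
Part II: U1 = -1737901; w = -20; cross terms: (-17*-23 - -10*-18)=211, (-10*-20 - 26*-23)=798, (26*0 - 30*-20)=600, (30*19 - 11*0)=570, (11*-18 - -17*19)=125; twice the area = |2304| = 2304; area = 1152; boundary points = 1 + 3 + 4 + 19 + 1 = 28; strictly interior points = area - boundary/2 + 1 = 1139; answer 1139

1139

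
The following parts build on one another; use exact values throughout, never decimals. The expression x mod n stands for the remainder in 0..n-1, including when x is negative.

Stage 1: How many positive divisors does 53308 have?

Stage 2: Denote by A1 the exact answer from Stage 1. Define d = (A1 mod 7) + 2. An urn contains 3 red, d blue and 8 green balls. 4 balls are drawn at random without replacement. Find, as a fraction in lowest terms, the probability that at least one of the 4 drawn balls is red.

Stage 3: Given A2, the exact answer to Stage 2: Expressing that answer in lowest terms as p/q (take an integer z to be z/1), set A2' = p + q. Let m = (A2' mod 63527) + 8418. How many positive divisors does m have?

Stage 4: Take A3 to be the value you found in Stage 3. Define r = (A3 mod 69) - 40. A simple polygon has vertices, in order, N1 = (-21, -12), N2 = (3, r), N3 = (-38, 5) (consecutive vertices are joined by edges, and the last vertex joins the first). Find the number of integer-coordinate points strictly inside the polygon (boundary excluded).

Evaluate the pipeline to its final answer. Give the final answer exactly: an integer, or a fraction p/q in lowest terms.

Stage 1: 53308 = 2^2 * 13327; number of divisors = (2+1) * (1+1) = 6; answer 6
Stage 2: A1 = 6; d = 8; total draws C(19,4) = 3876; complement C(16,4) = 1820; favorable 3876 - 1820 = 2056; P = 514/969; answer 514/969
Stage 3: A2 = 514/969; threaded value p + q = 1483; m = 9901; 9901 is prime, so its only divisors are 1 and 9901; count = 2; answer 2
Stage 4: A3 = 2; r = -38; cross terms: (-21*-38 - 3*-12)=834, (3*5 - -38*-38)=-1429, (-38*-12 - -21*5)=561; twice the area = |-34| = 34; area = 17; boundary points = 2 + 1 + 17 = 20; strictly interior points = area - boundary/2 + 1 = 8; answer 8

8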